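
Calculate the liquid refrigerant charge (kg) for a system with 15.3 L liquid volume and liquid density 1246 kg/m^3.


Charge = V * rho / 1000
Charge = 15.3 * 1246 / 1000
Charge = 19.06 kg

19.06


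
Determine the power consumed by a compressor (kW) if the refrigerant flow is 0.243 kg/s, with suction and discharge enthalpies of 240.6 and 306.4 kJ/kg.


dh = 306.4 - 240.6 = 65.8 kJ/kg
W = m_dot * dh = 0.243 * 65.8 = 15.99 kW

15.99


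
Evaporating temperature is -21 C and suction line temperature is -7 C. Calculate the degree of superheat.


Superheat = T_suction - T_evap
Superheat = -7 - (-21)
Superheat = 14 K

14


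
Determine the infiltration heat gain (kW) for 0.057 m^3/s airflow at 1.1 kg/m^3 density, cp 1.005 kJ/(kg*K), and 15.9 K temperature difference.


Q = V_dot * rho * cp * dT
Q = 0.057 * 1.1 * 1.005 * 15.9
Q = 1.002 kW

1.002


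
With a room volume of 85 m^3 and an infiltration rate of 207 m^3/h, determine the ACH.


ACH = flow / volume
ACH = 207 / 85
ACH = 2.435

2.435


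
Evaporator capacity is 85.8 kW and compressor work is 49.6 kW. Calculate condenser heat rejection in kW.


Q_cond = Q_evap + W
Q_cond = 85.8 + 49.6
Q_cond = 135.4 kW

135.4


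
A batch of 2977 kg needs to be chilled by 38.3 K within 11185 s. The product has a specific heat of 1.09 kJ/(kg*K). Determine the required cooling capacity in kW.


Q = m * cp * dT / t
Q = 2977 * 1.09 * 38.3 / 11185
Q = 11.111 kW

11.111


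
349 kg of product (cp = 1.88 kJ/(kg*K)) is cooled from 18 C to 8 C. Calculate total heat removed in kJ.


dT = 18 - (8) = 10 K
Q = m * cp * dT = 349 * 1.88 * 10
Q = 6561 kJ

6561


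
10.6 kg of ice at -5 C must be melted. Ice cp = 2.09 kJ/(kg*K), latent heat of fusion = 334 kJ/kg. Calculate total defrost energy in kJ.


Sensible heat = cp * dT = 2.09 * 5 = 10.45 kJ/kg
Total per kg = 10.45 + 334 = 344.45 kJ/kg
Q = m * total = 10.6 * 344.45
Q = 3651.2 kJ

3651.2


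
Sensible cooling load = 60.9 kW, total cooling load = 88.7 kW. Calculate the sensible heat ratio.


SHR = Q_sensible / Q_total
SHR = 60.9 / 88.7
SHR = 0.687

0.687


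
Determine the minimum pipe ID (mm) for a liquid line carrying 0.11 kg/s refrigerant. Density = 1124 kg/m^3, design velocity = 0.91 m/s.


A = m_dot / (rho * v) = 0.11 / (1124 * 0.91) = 0.0001075437018 m^2
d = sqrt(4*A/pi) * 1000
d = 11.7 mm

11.7


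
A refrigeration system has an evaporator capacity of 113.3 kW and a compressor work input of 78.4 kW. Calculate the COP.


COP = Q_evap / W
COP = 113.3 / 78.4
COP = 1.445

1.445


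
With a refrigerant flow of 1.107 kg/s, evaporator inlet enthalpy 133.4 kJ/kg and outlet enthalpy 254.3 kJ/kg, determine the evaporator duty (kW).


dh = 254.3 - 133.4 = 120.9 kJ/kg
Q_evap = m_dot * dh = 1.107 * 120.9
Q_evap = 133.84 kW

133.84


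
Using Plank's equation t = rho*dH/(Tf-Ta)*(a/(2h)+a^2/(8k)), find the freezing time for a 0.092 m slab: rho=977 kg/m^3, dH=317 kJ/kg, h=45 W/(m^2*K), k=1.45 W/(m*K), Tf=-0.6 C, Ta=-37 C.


dT = -0.6 - (-37) = 36.4 K
term1 = a/(2h) = 0.092/(2*45) = 0.001022222222
term2 = a^2/(8k) = 0.092^2/(8*1.45) = 0.0007296551724
t = rho*dH*1000/dT * (term1 + term2)
t = 977*317*1000/36.4 * (0.001022222222 + 0.0007296551724)
t = 14906 s

14906


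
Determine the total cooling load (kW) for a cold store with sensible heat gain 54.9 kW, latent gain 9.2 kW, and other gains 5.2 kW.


Q_total = Q_s + Q_l + Q_misc
Q_total = 54.9 + 9.2 + 5.2
Q_total = 69.3 kW

69.3


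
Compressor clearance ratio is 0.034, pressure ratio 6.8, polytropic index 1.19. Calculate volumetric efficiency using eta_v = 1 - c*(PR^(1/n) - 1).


PR^(1/n) = 6.8^(1/1.19) = 5.00711218
eta_v = 1 - 0.034 * (5.00711218 - 1)
eta_v = 0.8638

0.8638


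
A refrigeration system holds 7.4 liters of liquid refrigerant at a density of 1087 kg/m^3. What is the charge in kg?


Charge = V * rho / 1000
Charge = 7.4 * 1087 / 1000
Charge = 8.04 kg

8.04


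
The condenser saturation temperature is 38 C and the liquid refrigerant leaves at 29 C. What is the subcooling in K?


Subcooling = T_cond - T_liquid
Subcooling = 38 - 29
Subcooling = 9 K

9


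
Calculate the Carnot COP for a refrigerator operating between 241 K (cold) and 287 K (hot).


dT = 287 - 241 = 46 K
COP_carnot = T_cold / dT = 241 / 46
COP_carnot = 5.239

5.239


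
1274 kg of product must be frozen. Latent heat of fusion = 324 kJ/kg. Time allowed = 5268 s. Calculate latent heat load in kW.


Q_lat = m * h_fg / t
Q_lat = 1274 * 324 / 5268
Q_lat = 78.36 kW

78.36


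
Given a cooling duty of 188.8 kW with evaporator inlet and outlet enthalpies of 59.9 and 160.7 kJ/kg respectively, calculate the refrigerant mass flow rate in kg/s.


dh = 160.7 - 59.9 = 100.8 kJ/kg
m_dot = Q / dh = 188.8 / 100.8 = 1.873 kg/s

1.873


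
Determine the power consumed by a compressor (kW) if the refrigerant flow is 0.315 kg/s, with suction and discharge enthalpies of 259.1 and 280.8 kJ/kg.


dh = 280.8 - 259.1 = 21.7 kJ/kg
W = m_dot * dh = 0.315 * 21.7 = 6.84 kW

6.84


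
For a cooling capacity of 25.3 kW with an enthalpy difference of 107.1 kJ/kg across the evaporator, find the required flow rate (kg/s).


m_dot = Q / dh
m_dot = 25.3 / 107.1
m_dot = 0.2362 kg/s

0.2362


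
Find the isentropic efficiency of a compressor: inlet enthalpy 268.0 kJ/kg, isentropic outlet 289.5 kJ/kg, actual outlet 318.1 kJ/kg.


dh_ideal = 289.5 - 268.0 = 21.5 kJ/kg
dh_actual = 318.1 - 268.0 = 50.1 kJ/kg
eta_s = dh_ideal / dh_actual = 21.5 / 50.1
eta_s = 0.4291

0.4291


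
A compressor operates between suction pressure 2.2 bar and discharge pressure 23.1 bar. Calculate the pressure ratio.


PR = P_high / P_low
PR = 23.1 / 2.2
PR = 10.5

10.5


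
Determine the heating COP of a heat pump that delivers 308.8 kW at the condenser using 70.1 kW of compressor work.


COP_hp = Q_cond / W
COP_hp = 308.8 / 70.1
COP_hp = 4.405

4.405


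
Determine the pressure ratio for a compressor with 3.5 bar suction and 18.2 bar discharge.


PR = P_high / P_low
PR = 18.2 / 3.5
PR = 5.2

5.2


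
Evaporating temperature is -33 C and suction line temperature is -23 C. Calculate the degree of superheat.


Superheat = T_suction - T_evap
Superheat = -23 - (-33)
Superheat = 10 K

10


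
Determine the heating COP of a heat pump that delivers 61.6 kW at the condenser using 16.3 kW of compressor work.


COP_hp = Q_cond / W
COP_hp = 61.6 / 16.3
COP_hp = 3.779

3.779


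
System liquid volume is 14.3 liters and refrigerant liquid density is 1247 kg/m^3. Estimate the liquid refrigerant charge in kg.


Charge = V * rho / 1000
Charge = 14.3 * 1247 / 1000
Charge = 17.83 kg

17.83


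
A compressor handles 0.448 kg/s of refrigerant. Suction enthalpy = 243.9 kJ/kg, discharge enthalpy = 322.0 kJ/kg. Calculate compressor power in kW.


dh = 322.0 - 243.9 = 78.1 kJ/kg
W = m_dot * dh = 0.448 * 78.1 = 34.99 kW

34.99


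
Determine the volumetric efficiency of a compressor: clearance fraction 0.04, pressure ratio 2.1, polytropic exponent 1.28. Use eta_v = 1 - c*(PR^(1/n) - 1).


PR^(1/n) = 2.1^(1/1.28) = 1.78539298
eta_v = 1 - 0.04 * (1.78539298 - 1)
eta_v = 0.9686

0.9686


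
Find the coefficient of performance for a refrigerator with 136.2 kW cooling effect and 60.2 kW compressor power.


COP = Q_evap / W
COP = 136.2 / 60.2
COP = 2.262

2.262


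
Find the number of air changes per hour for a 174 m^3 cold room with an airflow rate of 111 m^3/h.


ACH = flow / volume
ACH = 111 / 174
ACH = 0.638

0.638


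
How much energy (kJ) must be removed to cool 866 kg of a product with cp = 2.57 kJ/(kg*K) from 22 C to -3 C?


dT = 22 - (-3) = 25 K
Q = m * cp * dT = 866 * 2.57 * 25
Q = 55641 kJ

55641


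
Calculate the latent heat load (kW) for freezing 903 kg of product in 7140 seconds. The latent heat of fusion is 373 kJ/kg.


Q_lat = m * h_fg / t
Q_lat = 903 * 373 / 7140
Q_lat = 47.17 kW

47.17


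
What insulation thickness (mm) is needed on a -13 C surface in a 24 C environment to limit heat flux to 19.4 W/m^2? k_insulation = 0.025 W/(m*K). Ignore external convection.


dT = 24 - (-13) = 37 K
thickness = k * dT / q_max * 1000
thickness = 0.025 * 37 / 19.4 * 1000
thickness = 47.7 mm

47.7


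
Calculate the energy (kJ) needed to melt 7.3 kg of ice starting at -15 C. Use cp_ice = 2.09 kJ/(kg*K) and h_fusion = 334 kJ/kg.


Sensible heat = cp * dT = 2.09 * 15 = 31.35 kJ/kg
Total per kg = 31.35 + 334 = 365.35 kJ/kg
Q = m * total = 7.3 * 365.35
Q = 2667.1 kJ

2667.1


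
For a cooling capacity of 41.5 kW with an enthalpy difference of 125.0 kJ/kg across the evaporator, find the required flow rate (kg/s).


m_dot = Q / dh
m_dot = 41.5 / 125.0
m_dot = 0.332 kg/s

0.332


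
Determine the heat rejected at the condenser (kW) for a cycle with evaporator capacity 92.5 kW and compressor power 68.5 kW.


Q_cond = Q_evap + W
Q_cond = 92.5 + 68.5
Q_cond = 161.0 kW

161.0


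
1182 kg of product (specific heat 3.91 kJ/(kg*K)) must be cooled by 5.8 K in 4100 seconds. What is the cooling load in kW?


Q = m * cp * dT / t
Q = 1182 * 3.91 * 5.8 / 4100
Q = 6.538 kW

6.538


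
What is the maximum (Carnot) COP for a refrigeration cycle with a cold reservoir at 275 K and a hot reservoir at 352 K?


dT = 352 - 275 = 77 K
COP_carnot = T_cold / dT = 275 / 77
COP_carnot = 3.571

3.571


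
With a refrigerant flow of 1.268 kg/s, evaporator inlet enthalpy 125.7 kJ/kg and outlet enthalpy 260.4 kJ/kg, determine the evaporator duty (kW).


dh = 260.4 - 125.7 = 134.7 kJ/kg
Q_evap = m_dot * dh = 1.268 * 134.7
Q_evap = 170.8 kW

170.8


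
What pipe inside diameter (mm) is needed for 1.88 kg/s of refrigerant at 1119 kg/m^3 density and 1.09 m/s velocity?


A = m_dot / (rho * v) = 1.88 / (1119 * 1.09) = 0.001541349993 m^2
d = sqrt(4*A/pi) * 1000
d = 44.3 mm

44.3


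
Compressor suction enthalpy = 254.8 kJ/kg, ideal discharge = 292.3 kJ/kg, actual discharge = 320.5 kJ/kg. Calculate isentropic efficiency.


dh_ideal = 292.3 - 254.8 = 37.5 kJ/kg
dh_actual = 320.5 - 254.8 = 65.7 kJ/kg
eta_s = dh_ideal / dh_actual = 37.5 / 65.7
eta_s = 0.5708

0.5708


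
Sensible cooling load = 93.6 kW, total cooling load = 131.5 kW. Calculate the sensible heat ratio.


SHR = Q_sensible / Q_total
SHR = 93.6 / 131.5
SHR = 0.712

0.712


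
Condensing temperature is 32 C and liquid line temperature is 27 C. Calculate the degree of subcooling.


Subcooling = T_cond - T_liquid
Subcooling = 32 - 27
Subcooling = 5 K

5


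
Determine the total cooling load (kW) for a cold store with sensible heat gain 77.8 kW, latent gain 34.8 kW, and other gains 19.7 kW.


Q_total = Q_s + Q_l + Q_misc
Q_total = 77.8 + 34.8 + 19.7
Q_total = 132.3 kW

132.3


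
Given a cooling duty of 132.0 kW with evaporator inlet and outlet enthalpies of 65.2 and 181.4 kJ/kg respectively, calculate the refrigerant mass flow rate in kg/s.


dh = 181.4 - 65.2 = 116.2 kJ/kg
m_dot = Q / dh = 132.0 / 116.2 = 1.136 kg/s

1.136


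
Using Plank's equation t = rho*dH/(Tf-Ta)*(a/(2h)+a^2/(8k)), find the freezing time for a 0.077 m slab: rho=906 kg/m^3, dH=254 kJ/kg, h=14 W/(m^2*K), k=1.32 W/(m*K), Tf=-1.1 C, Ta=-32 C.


dT = -1.1 - (-32) = 30.9 K
term1 = a/(2h) = 0.077/(2*14) = 0.00275
term2 = a^2/(8k) = 0.077^2/(8*1.32) = 0.0005614583333
t = rho*dH*1000/dT * (term1 + term2)
t = 906*254*1000/30.9 * (0.00275 + 0.0005614583333)
t = 24662 s

24662


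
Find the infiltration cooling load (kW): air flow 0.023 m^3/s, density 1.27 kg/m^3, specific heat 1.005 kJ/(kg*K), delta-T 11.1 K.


Q = V_dot * rho * cp * dT
Q = 0.023 * 1.27 * 1.005 * 11.1
Q = 0.326 kW

0.326


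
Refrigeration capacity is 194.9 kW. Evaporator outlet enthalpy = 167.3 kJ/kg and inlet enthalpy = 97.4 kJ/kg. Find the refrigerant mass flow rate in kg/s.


dh = 167.3 - 97.4 = 69.9 kJ/kg
m_dot = Q / dh = 194.9 / 69.9 = 2.7883 kg/s

2.7883


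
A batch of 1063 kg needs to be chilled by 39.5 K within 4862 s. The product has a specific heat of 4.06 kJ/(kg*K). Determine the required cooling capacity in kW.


Q = m * cp * dT / t
Q = 1063 * 4.06 * 39.5 / 4862
Q = 35.062 kW

35.062


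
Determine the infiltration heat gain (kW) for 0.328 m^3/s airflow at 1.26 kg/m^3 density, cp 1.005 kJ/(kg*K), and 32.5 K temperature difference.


Q = V_dot * rho * cp * dT
Q = 0.328 * 1.26 * 1.005 * 32.5
Q = 13.499 kW

13.499


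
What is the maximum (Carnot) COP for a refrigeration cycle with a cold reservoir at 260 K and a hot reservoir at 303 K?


dT = 303 - 260 = 43 K
COP_carnot = T_cold / dT = 260 / 43
COP_carnot = 6.047

6.047


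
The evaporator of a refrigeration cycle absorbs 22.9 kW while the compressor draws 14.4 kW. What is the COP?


COP = Q_evap / W
COP = 22.9 / 14.4
COP = 1.59

1.59


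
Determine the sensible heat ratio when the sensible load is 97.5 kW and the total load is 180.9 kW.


SHR = Q_sensible / Q_total
SHR = 97.5 / 180.9
SHR = 0.539

0.539


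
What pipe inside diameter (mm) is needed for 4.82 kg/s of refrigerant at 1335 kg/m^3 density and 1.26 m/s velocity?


A = m_dot / (rho * v) = 4.82 / (1335 * 1.26) = 0.002865465787 m^2
d = sqrt(4*A/pi) * 1000
d = 60.4 mm

60.4


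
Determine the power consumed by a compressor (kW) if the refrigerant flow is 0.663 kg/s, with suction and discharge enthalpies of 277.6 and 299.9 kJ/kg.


dh = 299.9 - 277.6 = 22.3 kJ/kg
W = m_dot * dh = 0.663 * 22.3 = 14.78 kW

14.78


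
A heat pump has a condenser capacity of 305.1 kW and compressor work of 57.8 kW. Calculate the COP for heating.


COP_hp = Q_cond / W
COP_hp = 305.1 / 57.8
COP_hp = 5.279

5.279


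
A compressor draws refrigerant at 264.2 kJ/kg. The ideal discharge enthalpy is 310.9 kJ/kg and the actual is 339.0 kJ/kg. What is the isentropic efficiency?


dh_ideal = 310.9 - 264.2 = 46.7 kJ/kg
dh_actual = 339.0 - 264.2 = 74.8 kJ/kg
eta_s = dh_ideal / dh_actual = 46.7 / 74.8
eta_s = 0.6243

0.6243


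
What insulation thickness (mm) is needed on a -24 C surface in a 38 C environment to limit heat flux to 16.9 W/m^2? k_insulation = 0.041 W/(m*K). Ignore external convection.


dT = 38 - (-24) = 62 K
thickness = k * dT / q_max * 1000
thickness = 0.041 * 62 / 16.9 * 1000
thickness = 150.4 mm

150.4


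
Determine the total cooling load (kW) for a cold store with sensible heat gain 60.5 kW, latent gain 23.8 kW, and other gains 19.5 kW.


Q_total = Q_s + Q_l + Q_misc
Q_total = 60.5 + 23.8 + 19.5
Q_total = 103.8 kW

103.8


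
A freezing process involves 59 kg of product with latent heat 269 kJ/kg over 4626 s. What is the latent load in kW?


Q_lat = m * h_fg / t
Q_lat = 59 * 269 / 4626
Q_lat = 3.43 kW

3.43


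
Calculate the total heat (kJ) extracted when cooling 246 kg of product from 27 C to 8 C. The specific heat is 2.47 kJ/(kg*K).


dT = 27 - (8) = 19 K
Q = m * cp * dT = 246 * 2.47 * 19
Q = 11545 kJ

11545


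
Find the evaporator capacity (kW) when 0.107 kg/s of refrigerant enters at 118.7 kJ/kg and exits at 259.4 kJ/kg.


dh = 259.4 - 118.7 = 140.7 kJ/kg
Q_evap = m_dot * dh = 0.107 * 140.7
Q_evap = 15.05 kW

15.05


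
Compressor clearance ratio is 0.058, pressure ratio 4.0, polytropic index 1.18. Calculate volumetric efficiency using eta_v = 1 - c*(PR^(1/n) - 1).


PR^(1/n) = 4.0^(1/1.18) = 3.23757868
eta_v = 1 - 0.058 * (3.23757868 - 1)
eta_v = 0.8702

0.8702


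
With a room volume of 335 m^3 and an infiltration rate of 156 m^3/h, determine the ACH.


ACH = flow / volume
ACH = 156 / 335
ACH = 0.466

0.466


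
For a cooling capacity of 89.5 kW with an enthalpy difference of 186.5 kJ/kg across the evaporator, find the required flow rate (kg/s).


m_dot = Q / dh
m_dot = 89.5 / 186.5
m_dot = 0.4799 kg/s

0.4799


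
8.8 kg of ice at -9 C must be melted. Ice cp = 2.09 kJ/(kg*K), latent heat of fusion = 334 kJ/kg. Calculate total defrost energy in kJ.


Sensible heat = cp * dT = 2.09 * 9 = 18.81 kJ/kg
Total per kg = 18.81 + 334 = 352.81 kJ/kg
Q = m * total = 8.8 * 352.81
Q = 3104.7 kJ

3104.7


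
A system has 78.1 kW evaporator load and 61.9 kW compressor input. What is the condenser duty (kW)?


Q_cond = Q_evap + W
Q_cond = 78.1 + 61.9
Q_cond = 140.0 kW

140.0


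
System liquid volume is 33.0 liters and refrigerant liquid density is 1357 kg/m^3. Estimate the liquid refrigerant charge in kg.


Charge = V * rho / 1000
Charge = 33.0 * 1357 / 1000
Charge = 44.78 kg

44.78


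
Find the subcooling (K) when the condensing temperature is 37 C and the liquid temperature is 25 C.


Subcooling = T_cond - T_liquid
Subcooling = 37 - 25
Subcooling = 12 K

12


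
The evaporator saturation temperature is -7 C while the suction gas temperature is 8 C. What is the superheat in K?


Superheat = T_suction - T_evap
Superheat = 8 - (-7)
Superheat = 15 K

15


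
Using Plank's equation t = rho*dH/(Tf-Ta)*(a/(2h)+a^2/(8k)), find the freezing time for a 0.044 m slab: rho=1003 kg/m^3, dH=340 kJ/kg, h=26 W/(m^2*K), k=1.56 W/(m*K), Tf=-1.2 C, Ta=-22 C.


dT = -1.2 - (-22) = 20.8 K
term1 = a/(2h) = 0.044/(2*26) = 0.0008461538462
term2 = a^2/(8k) = 0.044^2/(8*1.56) = 0.0001551282051
t = rho*dH*1000/dT * (term1 + term2)
t = 1003*340*1000/20.8 * (0.0008461538462 + 0.0001551282051)
t = 16416 s

16416


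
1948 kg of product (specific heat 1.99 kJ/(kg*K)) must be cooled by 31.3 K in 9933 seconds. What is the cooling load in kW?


Q = m * cp * dT / t
Q = 1948 * 1.99 * 31.3 / 9933
Q = 12.215 kW

12.215


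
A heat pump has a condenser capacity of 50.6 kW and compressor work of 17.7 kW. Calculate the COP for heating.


COP_hp = Q_cond / W
COP_hp = 50.6 / 17.7
COP_hp = 2.859

2.859


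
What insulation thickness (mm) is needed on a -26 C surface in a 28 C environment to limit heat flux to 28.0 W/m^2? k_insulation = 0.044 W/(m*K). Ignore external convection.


dT = 28 - (-26) = 54 K
thickness = k * dT / q_max * 1000
thickness = 0.044 * 54 / 28.0 * 1000
thickness = 84.9 mm

84.9


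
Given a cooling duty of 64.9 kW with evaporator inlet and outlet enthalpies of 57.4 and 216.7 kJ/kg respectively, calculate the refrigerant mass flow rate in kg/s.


dh = 216.7 - 57.4 = 159.3 kJ/kg
m_dot = Q / dh = 64.9 / 159.3 = 0.4074 kg/s

0.4074


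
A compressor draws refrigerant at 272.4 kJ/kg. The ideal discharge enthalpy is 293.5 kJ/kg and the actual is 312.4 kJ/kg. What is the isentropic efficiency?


dh_ideal = 293.5 - 272.4 = 21.1 kJ/kg
dh_actual = 312.4 - 272.4 = 40.0 kJ/kg
eta_s = dh_ideal / dh_actual = 21.1 / 40.0
eta_s = 0.5275

0.5275


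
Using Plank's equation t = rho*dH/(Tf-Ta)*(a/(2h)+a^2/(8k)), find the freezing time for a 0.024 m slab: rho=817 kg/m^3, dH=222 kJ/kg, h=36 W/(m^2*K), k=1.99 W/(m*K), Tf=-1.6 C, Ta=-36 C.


dT = -1.6 - (-36) = 34.4 K
term1 = a/(2h) = 0.024/(2*36) = 0.0003333333333
term2 = a^2/(8k) = 0.024^2/(8*1.99) = 0.00003618090452
t = rho*dH*1000/dT * (term1 + term2)
t = 817*222*1000/34.4 * (0.0003333333333 + 0.00003618090452)
t = 1948 s

1948


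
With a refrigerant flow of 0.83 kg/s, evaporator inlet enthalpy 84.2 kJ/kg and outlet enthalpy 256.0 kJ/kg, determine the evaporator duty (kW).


dh = 256.0 - 84.2 = 171.8 kJ/kg
Q_evap = m_dot * dh = 0.83 * 171.8
Q_evap = 142.59 kW

142.59


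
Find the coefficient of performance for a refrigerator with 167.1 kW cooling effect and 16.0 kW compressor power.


COP = Q_evap / W
COP = 167.1 / 16.0
COP = 10.444

10.444


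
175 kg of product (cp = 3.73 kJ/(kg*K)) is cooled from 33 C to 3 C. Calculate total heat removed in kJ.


dT = 33 - (3) = 30 K
Q = m * cp * dT = 175 * 3.73 * 30
Q = 19583 kJ

19583


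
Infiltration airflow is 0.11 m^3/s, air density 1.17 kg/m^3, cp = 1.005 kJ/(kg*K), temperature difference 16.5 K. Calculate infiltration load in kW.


Q = V_dot * rho * cp * dT
Q = 0.11 * 1.17 * 1.005 * 16.5
Q = 2.134 kW

2.134


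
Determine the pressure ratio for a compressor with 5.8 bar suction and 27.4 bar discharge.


PR = P_high / P_low
PR = 27.4 / 5.8
PR = 4.724

4.724


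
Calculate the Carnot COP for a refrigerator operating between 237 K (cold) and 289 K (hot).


dT = 289 - 237 = 52 K
COP_carnot = T_cold / dT = 237 / 52
COP_carnot = 4.558

4.558


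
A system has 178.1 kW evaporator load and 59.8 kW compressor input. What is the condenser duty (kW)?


Q_cond = Q_evap + W
Q_cond = 178.1 + 59.8
Q_cond = 237.9 kW

237.9


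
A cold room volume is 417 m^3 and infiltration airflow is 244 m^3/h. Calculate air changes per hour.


ACH = flow / volume
ACH = 244 / 417
ACH = 0.585

0.585


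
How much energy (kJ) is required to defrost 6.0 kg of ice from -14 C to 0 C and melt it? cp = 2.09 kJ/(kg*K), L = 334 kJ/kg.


Sensible heat = cp * dT = 2.09 * 14 = 29.26 kJ/kg
Total per kg = 29.26 + 334 = 363.26 kJ/kg
Q = m * total = 6.0 * 363.26
Q = 2179.6 kJ

2179.6


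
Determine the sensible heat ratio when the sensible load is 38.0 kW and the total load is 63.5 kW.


SHR = Q_sensible / Q_total
SHR = 38.0 / 63.5
SHR = 0.598

0.598


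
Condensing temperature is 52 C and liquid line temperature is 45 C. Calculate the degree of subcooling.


Subcooling = T_cond - T_liquid
Subcooling = 52 - 45
Subcooling = 7 K

7


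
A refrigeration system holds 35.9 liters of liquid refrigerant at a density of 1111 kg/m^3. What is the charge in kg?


Charge = V * rho / 1000
Charge = 35.9 * 1111 / 1000
Charge = 39.88 kg

39.88


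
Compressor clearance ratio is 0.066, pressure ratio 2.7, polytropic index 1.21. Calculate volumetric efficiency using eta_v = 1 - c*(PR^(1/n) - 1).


PR^(1/n) = 2.7^(1/1.21) = 2.27247429
eta_v = 1 - 0.066 * (2.27247429 - 1)
eta_v = 0.916

0.916


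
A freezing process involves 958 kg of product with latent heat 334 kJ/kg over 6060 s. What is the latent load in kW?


Q_lat = m * h_fg / t
Q_lat = 958 * 334 / 6060
Q_lat = 52.8 kW

52.8


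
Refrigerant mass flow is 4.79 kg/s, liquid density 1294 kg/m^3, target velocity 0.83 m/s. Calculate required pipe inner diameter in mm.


A = m_dot / (rho * v) = 4.79 / (1294 * 0.83) = 0.004459879704 m^2
d = sqrt(4*A/pi) * 1000
d = 75.4 mm

75.4


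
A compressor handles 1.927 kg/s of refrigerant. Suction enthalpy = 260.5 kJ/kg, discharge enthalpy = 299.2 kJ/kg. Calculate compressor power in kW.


dh = 299.2 - 260.5 = 38.7 kJ/kg
W = m_dot * dh = 1.927 * 38.7 = 74.57 kW

74.57


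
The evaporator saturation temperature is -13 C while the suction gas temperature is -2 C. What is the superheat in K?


Superheat = T_suction - T_evap
Superheat = -2 - (-13)
Superheat = 11 K

11


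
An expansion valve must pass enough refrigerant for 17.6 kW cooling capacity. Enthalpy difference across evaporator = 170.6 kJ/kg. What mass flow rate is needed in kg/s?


m_dot = Q / dh
m_dot = 17.6 / 170.6
m_dot = 0.1032 kg/s

0.1032


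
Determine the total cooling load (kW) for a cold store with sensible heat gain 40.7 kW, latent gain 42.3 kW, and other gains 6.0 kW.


Q_total = Q_s + Q_l + Q_misc
Q_total = 40.7 + 42.3 + 6.0
Q_total = 89.0 kW

89.0


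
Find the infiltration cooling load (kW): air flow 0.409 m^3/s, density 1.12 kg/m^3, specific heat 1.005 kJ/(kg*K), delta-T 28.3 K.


Q = V_dot * rho * cp * dT
Q = 0.409 * 1.12 * 1.005 * 28.3
Q = 13.028 kW

13.028


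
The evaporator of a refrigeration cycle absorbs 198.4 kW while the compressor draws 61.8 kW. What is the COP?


COP = Q_evap / W
COP = 198.4 / 61.8
COP = 3.21

3.21


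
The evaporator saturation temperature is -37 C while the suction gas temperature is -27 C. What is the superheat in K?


Superheat = T_suction - T_evap
Superheat = -27 - (-37)
Superheat = 10 K

10


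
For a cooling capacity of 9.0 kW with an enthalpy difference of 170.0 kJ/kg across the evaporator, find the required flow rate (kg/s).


m_dot = Q / dh
m_dot = 9.0 / 170.0
m_dot = 0.0529 kg/s

0.0529


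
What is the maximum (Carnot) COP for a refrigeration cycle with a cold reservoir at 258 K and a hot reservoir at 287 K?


dT = 287 - 258 = 29 K
COP_carnot = T_cold / dT = 258 / 29
COP_carnot = 8.897

8.897


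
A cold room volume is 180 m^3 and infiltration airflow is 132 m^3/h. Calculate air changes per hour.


ACH = flow / volume
ACH = 132 / 180
ACH = 0.733

0.733


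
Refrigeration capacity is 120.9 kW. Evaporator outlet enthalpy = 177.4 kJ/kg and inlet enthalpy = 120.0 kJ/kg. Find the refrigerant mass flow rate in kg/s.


dh = 177.4 - 120.0 = 57.4 kJ/kg
m_dot = Q / dh = 120.9 / 57.4 = 2.1063 kg/s

2.1063


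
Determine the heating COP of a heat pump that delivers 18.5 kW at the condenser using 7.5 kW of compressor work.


COP_hp = Q_cond / W
COP_hp = 18.5 / 7.5
COP_hp = 2.467

2.467


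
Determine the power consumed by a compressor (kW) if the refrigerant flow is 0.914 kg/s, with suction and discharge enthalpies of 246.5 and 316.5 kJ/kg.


dh = 316.5 - 246.5 = 70.0 kJ/kg
W = m_dot * dh = 0.914 * 70.0 = 63.98 kW

63.98


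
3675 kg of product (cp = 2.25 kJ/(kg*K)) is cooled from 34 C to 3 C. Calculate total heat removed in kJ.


dT = 34 - (3) = 31 K
Q = m * cp * dT = 3675 * 2.25 * 31
Q = 256331 kJ

256331


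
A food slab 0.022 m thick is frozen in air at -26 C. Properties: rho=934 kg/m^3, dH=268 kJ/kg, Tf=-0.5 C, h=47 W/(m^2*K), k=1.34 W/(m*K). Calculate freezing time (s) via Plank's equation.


dT = -0.5 - (-26) = 25.5 K
term1 = a/(2h) = 0.022/(2*47) = 0.0002340425532
term2 = a^2/(8k) = 0.022^2/(8*1.34) = 0.00004514925373
t = rho*dH*1000/dT * (term1 + term2)
t = 934*268*1000/25.5 * (0.0002340425532 + 0.00004514925373)
t = 2741 s

2741


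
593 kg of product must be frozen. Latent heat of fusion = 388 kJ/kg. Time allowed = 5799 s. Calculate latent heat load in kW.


Q_lat = m * h_fg / t
Q_lat = 593 * 388 / 5799
Q_lat = 39.68 kW

39.68


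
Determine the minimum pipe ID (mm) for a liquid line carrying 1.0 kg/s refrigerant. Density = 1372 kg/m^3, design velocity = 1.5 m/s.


A = m_dot / (rho * v) = 1.0 / (1372 * 1.5) = 0.0004859086492 m^2
d = sqrt(4*A/pi) * 1000
d = 24.9 mm

24.9


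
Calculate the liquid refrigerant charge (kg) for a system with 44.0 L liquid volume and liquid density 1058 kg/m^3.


Charge = V * rho / 1000
Charge = 44.0 * 1058 / 1000
Charge = 46.55 kg

46.55


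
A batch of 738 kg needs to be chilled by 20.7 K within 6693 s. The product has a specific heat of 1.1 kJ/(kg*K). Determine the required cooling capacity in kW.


Q = m * cp * dT / t
Q = 738 * 1.1 * 20.7 / 6693
Q = 2.511 kW

2.511


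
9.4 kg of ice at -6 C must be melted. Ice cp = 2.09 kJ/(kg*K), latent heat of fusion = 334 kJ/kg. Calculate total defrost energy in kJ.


Sensible heat = cp * dT = 2.09 * 6 = 12.54 kJ/kg
Total per kg = 12.54 + 334 = 346.54 kJ/kg
Q = m * total = 9.4 * 346.54
Q = 3257.5 kJ

3257.5


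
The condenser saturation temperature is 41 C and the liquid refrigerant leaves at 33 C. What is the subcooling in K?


Subcooling = T_cond - T_liquid
Subcooling = 41 - 33
Subcooling = 8 K

8


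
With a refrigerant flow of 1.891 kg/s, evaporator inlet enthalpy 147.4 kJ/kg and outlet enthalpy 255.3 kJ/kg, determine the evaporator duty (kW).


dh = 255.3 - 147.4 = 107.9 kJ/kg
Q_evap = m_dot * dh = 1.891 * 107.9
Q_evap = 204.04 kW

204.04


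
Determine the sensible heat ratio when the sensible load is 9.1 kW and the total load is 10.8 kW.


SHR = Q_sensible / Q_total
SHR = 9.1 / 10.8
SHR = 0.843

0.843


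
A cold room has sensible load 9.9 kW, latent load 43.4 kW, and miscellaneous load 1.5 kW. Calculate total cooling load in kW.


Q_total = Q_s + Q_l + Q_misc
Q_total = 9.9 + 43.4 + 1.5
Q_total = 54.8 kW

54.8


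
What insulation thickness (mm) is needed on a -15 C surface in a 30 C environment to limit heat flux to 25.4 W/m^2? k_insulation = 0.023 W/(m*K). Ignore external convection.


dT = 30 - (-15) = 45 K
thickness = k * dT / q_max * 1000
thickness = 0.023 * 45 / 25.4 * 1000
thickness = 40.7 mm

40.7


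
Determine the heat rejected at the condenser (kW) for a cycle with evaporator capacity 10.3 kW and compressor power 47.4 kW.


Q_cond = Q_evap + W
Q_cond = 10.3 + 47.4
Q_cond = 57.7 kW

57.7


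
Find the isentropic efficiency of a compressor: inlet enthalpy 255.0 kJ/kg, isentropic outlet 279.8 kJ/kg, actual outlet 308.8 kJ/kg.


dh_ideal = 279.8 - 255.0 = 24.8 kJ/kg
dh_actual = 308.8 - 255.0 = 53.8 kJ/kg
eta_s = dh_ideal / dh_actual = 24.8 / 53.8
eta_s = 0.461

0.461


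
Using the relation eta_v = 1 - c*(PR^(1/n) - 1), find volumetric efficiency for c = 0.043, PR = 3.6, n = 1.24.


PR^(1/n) = 3.6^(1/1.24) = 2.80951302
eta_v = 1 - 0.043 * (2.80951302 - 1)
eta_v = 0.9222

0.9222


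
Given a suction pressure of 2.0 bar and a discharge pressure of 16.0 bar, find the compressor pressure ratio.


PR = P_high / P_low
PR = 16.0 / 2.0
PR = 8.0

8.0


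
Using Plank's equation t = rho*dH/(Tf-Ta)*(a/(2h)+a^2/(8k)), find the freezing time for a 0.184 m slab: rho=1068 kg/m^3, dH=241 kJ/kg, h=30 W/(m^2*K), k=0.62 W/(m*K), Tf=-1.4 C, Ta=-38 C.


dT = -1.4 - (-38) = 36.6 K
term1 = a/(2h) = 0.184/(2*30) = 0.003066666667
term2 = a^2/(8k) = 0.184^2/(8*0.62) = 0.006825806452
t = rho*dH*1000/dT * (term1 + term2)
t = 1068*241*1000/36.6 * (0.003066666667 + 0.006825806452)
t = 69568 s

69568


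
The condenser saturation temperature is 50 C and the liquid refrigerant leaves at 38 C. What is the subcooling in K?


Subcooling = T_cond - T_liquid
Subcooling = 50 - 38
Subcooling = 12 K

12


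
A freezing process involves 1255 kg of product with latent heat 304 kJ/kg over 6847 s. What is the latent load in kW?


Q_lat = m * h_fg / t
Q_lat = 1255 * 304 / 6847
Q_lat = 55.72 kW

55.72


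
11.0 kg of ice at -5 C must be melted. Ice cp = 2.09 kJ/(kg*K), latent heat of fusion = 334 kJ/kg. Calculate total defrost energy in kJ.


Sensible heat = cp * dT = 2.09 * 5 = 10.45 kJ/kg
Total per kg = 10.45 + 334 = 344.45 kJ/kg
Q = m * total = 11.0 * 344.45
Q = 3789.0 kJ

3789.0


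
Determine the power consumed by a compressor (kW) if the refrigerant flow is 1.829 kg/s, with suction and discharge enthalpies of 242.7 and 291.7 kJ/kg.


dh = 291.7 - 242.7 = 49.0 kJ/kg
W = m_dot * dh = 1.829 * 49.0 = 89.62 kW

89.62


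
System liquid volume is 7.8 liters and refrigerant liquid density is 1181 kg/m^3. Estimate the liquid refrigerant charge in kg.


Charge = V * rho / 1000
Charge = 7.8 * 1181 / 1000
Charge = 9.21 kg

9.21


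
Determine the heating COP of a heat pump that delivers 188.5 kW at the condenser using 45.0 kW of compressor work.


COP_hp = Q_cond / W
COP_hp = 188.5 / 45.0
COP_hp = 4.189

4.189


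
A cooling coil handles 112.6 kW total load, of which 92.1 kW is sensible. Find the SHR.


SHR = Q_sensible / Q_total
SHR = 92.1 / 112.6
SHR = 0.818

0.818


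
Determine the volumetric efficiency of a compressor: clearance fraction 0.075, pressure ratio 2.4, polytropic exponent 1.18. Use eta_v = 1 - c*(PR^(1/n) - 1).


PR^(1/n) = 2.4^(1/1.18) = 2.09996916
eta_v = 1 - 0.075 * (2.09996916 - 1)
eta_v = 0.9175

0.9175


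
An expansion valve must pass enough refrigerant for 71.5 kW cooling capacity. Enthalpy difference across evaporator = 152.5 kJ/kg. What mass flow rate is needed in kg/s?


m_dot = Q / dh
m_dot = 71.5 / 152.5
m_dot = 0.4689 kg/s

0.4689


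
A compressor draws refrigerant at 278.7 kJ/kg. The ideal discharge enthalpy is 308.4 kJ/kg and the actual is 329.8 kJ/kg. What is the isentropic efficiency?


dh_ideal = 308.4 - 278.7 = 29.7 kJ/kg
dh_actual = 329.8 - 278.7 = 51.1 kJ/kg
eta_s = dh_ideal / dh_actual = 29.7 / 51.1
eta_s = 0.5812

0.5812


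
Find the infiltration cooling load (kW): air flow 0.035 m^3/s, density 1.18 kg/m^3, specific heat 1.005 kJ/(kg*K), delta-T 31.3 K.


Q = V_dot * rho * cp * dT
Q = 0.035 * 1.18 * 1.005 * 31.3
Q = 1.299 kW

1.299


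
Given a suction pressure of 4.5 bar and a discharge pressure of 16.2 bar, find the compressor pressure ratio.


PR = P_high / P_low
PR = 16.2 / 4.5
PR = 3.6

3.6


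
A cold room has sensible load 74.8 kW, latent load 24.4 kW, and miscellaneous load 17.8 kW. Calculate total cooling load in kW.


Q_total = Q_s + Q_l + Q_misc
Q_total = 74.8 + 24.4 + 17.8
Q_total = 117.0 kW

117.0


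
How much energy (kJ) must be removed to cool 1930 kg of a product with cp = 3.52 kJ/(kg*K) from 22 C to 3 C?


dT = 22 - (3) = 19 K
Q = m * cp * dT = 1930 * 3.52 * 19
Q = 129078 kJ

129078


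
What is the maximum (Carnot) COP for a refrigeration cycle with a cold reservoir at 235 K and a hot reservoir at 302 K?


dT = 302 - 235 = 67 K
COP_carnot = T_cold / dT = 235 / 67
COP_carnot = 3.507

3.507


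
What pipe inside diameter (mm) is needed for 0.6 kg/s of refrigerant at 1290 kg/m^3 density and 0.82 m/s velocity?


A = m_dot / (rho * v) = 0.6 / (1290 * 0.82) = 0.0005672149745 m^2
d = sqrt(4*A/pi) * 1000
d = 26.9 mm

26.9


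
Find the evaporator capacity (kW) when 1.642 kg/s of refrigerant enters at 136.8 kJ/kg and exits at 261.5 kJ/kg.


dh = 261.5 - 136.8 = 124.7 kJ/kg
Q_evap = m_dot * dh = 1.642 * 124.7
Q_evap = 204.76 kW

204.76


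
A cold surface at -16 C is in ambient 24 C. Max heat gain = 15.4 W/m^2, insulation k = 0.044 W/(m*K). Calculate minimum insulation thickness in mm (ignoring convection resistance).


dT = 24 - (-16) = 40 K
thickness = k * dT / q_max * 1000
thickness = 0.044 * 40 / 15.4 * 1000
thickness = 114.3 mm

114.3


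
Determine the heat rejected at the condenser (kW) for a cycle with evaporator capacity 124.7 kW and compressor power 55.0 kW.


Q_cond = Q_evap + W
Q_cond = 124.7 + 55.0
Q_cond = 179.7 kW

179.7


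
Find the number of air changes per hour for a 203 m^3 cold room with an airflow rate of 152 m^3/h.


ACH = flow / volume
ACH = 152 / 203
ACH = 0.749

0.749


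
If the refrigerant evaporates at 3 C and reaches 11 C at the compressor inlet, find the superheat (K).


Superheat = T_suction - T_evap
Superheat = 11 - (3)
Superheat = 8 K

8


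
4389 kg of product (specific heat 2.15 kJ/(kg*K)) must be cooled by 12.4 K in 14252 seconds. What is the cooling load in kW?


Q = m * cp * dT / t
Q = 4389 * 2.15 * 12.4 / 14252
Q = 8.21 kW

8.21


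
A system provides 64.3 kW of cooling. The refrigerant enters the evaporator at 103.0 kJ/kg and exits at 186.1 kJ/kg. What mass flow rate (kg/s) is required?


dh = 186.1 - 103.0 = 83.1 kJ/kg
m_dot = Q / dh = 64.3 / 83.1 = 0.7738 kg/s

0.7738


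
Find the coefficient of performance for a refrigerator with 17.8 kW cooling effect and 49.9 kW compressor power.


COP = Q_evap / W
COP = 17.8 / 49.9
COP = 0.357

0.357


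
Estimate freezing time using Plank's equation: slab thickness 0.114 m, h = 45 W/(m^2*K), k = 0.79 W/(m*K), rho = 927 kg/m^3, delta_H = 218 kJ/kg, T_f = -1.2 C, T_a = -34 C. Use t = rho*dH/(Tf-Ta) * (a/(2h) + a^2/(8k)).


dT = -1.2 - (-34) = 32.8 K
term1 = a/(2h) = 0.114/(2*45) = 0.001266666667
term2 = a^2/(8k) = 0.114^2/(8*0.79) = 0.002056329114
t = rho*dH*1000/dT * (term1 + term2)
t = 927*218*1000/32.8 * (0.001266666667 + 0.002056329114)
t = 20474 s

20474


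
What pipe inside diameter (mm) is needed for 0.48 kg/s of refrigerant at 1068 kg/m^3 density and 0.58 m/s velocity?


A = m_dot / (rho * v) = 0.48 / (1068 * 0.58) = 0.0007748934522 m^2
d = sqrt(4*A/pi) * 1000
d = 31.4 mm

31.4


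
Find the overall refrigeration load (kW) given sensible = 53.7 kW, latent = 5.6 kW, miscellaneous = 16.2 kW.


Q_total = Q_s + Q_l + Q_misc
Q_total = 53.7 + 5.6 + 16.2
Q_total = 75.5 kW

75.5


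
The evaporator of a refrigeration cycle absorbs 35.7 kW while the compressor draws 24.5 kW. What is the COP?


COP = Q_evap / W
COP = 35.7 / 24.5
COP = 1.457

1.457


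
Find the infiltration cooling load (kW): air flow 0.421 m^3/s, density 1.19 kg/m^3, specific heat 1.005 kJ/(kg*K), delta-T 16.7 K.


Q = V_dot * rho * cp * dT
Q = 0.421 * 1.19 * 1.005 * 16.7
Q = 8.408 kW

8.408


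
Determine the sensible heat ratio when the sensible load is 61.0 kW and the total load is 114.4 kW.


SHR = Q_sensible / Q_total
SHR = 61.0 / 114.4
SHR = 0.533

0.533


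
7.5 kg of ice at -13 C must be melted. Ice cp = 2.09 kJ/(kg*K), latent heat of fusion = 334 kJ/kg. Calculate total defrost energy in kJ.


Sensible heat = cp * dT = 2.09 * 13 = 27.17 kJ/kg
Total per kg = 27.17 + 334 = 361.17 kJ/kg
Q = m * total = 7.5 * 361.17
Q = 2708.8 kJ

2708.8


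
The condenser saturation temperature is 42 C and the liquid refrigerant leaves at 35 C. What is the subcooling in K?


Subcooling = T_cond - T_liquid
Subcooling = 42 - 35
Subcooling = 7 K

7


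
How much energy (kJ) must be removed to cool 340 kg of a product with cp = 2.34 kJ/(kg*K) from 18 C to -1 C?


dT = 18 - (-1) = 19 K
Q = m * cp * dT = 340 * 2.34 * 19
Q = 15116 kJ

15116


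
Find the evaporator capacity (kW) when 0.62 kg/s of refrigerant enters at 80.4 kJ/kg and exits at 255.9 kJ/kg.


dh = 255.9 - 80.4 = 175.5 kJ/kg
Q_evap = m_dot * dh = 0.62 * 175.5
Q_evap = 108.81 kW

108.81


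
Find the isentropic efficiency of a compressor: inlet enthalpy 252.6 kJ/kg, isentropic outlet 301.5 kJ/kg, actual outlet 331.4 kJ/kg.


dh_ideal = 301.5 - 252.6 = 48.9 kJ/kg
dh_actual = 331.4 - 252.6 = 78.8 kJ/kg
eta_s = dh_ideal / dh_actual = 48.9 / 78.8
eta_s = 0.6206

0.6206


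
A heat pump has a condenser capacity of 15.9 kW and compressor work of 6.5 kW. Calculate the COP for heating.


COP_hp = Q_cond / W
COP_hp = 15.9 / 6.5
COP_hp = 2.446

2.446


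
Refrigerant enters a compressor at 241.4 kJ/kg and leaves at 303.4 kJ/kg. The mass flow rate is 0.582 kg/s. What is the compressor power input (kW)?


dh = 303.4 - 241.4 = 62.0 kJ/kg
W = m_dot * dh = 0.582 * 62.0 = 36.08 kW

36.08


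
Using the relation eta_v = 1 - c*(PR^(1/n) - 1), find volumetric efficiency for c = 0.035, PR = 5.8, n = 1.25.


PR^(1/n) = 5.8^(1/1.25) = 4.0807726
eta_v = 1 - 0.035 * (4.0807726 - 1)
eta_v = 0.8922

0.8922


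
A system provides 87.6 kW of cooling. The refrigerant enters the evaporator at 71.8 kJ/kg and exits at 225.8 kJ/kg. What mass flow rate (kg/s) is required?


dh = 225.8 - 71.8 = 154.0 kJ/kg
m_dot = Q / dh = 87.6 / 154.0 = 0.5688 kg/s

0.5688


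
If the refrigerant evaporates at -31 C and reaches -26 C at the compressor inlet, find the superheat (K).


Superheat = T_suction - T_evap
Superheat = -26 - (-31)
Superheat = 5 K

5


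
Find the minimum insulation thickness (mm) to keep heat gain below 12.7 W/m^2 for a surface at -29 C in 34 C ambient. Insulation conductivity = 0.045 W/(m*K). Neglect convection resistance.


dT = 34 - (-29) = 63 K
thickness = k * dT / q_max * 1000
thickness = 0.045 * 63 / 12.7 * 1000
thickness = 223.2 mm

223.2


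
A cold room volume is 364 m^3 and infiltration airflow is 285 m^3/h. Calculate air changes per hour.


ACH = flow / volume
ACH = 285 / 364
ACH = 0.783

0.783


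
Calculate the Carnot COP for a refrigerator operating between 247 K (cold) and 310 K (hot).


dT = 310 - 247 = 63 K
COP_carnot = T_cold / dT = 247 / 63
COP_carnot = 3.921

3.921


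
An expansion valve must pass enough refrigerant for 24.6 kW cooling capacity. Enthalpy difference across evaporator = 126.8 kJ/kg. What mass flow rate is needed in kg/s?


m_dot = Q / dh
m_dot = 24.6 / 126.8
m_dot = 0.194 kg/s

0.194


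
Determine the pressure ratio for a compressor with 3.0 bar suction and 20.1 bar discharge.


PR = P_high / P_low
PR = 20.1 / 3.0
PR = 6.7

6.7


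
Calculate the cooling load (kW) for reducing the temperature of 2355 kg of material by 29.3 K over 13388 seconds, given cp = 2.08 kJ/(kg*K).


Q = m * cp * dT / t
Q = 2355 * 2.08 * 29.3 / 13388
Q = 10.72 kW

10.72


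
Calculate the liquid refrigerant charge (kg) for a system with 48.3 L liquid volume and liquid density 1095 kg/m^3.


Charge = V * rho / 1000
Charge = 48.3 * 1095 / 1000
Charge = 52.89 kg

52.89
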